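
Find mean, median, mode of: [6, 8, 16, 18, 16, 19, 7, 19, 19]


Sorted: [6, 7, 8, 16, 16, 18, 19, 19, 19]
Mean = 128/9
Median = 16
Freq: {6: 1, 8: 1, 16: 2, 18: 1, 19: 3, 7: 1}
Mode: [19]

Mean=128/9, Median=16, Mode=19


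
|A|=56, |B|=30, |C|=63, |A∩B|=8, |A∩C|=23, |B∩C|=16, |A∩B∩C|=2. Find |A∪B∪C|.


|A∪B∪C| = 56+30+63-8-23-16+2 = 104

|A∪B∪C| = 104


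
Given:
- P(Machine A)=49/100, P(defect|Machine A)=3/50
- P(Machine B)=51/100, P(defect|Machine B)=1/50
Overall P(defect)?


P(B) = Σ P(B|Aᵢ)×P(Aᵢ)
  3/50×49/100 = 147/5000
  1/50×51/100 = 51/5000
Sum = 99/2500

P(defect) = 99/2500 ≈ 3.96%


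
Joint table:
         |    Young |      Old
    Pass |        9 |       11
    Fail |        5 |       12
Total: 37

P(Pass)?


P(Pass) = (9+11)/37 = 20/37

P(Pass) = 20/37 ≈ 54.05%


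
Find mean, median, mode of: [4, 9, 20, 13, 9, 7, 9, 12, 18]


Sorted: [4, 7, 9, 9, 9, 12, 13, 18, 20]
Mean = 101/9
Median = 9
Freq: {4: 1, 9: 3, 20: 1, 13: 1, 7: 1, 12: 1, 18: 1}
Mode: [9]

Mean=101/9, Median=9, Mode=9


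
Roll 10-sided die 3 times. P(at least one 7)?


P(no 7)^3 = (9/10)^3 = 729/1000
P(≥1) = 1 - 729/1000 = 271/1000

P = 271/1000 ≈ 27.10%


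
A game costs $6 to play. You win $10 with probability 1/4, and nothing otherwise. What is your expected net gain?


E[gain] = (10-6)×1/4 + (-6)×3/4
= 1 - 9/2 = -7/2

Expected net gain = $-7/2 ≈ $-3.50


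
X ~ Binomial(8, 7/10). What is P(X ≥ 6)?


P(X ≥ 6) = Σ P(X=i) for i=6..8
P(X=6) = 7411887/25000000
P(X=7) = 2470629/12500000
P(X=8) = 5764801/100000000
Sum = 55177381/100000000

P(X ≥ 6) = 55177381/100000000 ≈ 55.18%


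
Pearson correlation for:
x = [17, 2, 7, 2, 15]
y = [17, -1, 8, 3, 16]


n=5, Σx=43, Σy=43, Σxy=589, Σx²=571, Σy²=619
r = (5×589 - 43×43)/√((5×571 - 43²)(5×619 - 43²))
= 1096/√(1006×1246) = 1096/√1253476 ≈ 1096/1119.5874 ≈ 0.9789

r ≈ 0.9789


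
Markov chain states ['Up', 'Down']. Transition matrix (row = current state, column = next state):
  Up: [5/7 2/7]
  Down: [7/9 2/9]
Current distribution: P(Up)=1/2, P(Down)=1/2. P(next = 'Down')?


P(next=Down) = Σᵢ P(now=i)×P(i→Down)
= 1/2×2/7 + 1/2×2/9
= 1/7 + 1/9 = 16/63

P = 16/63 ≈ 0.2540


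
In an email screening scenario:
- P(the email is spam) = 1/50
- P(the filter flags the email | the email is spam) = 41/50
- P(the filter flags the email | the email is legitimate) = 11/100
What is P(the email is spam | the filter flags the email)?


Using Bayes' theorem:
P(A|B) = P(B|A)·P(A) / P(B)

P(the filter flags the email) = 41/50 × 1/50 + 11/100 × 49/50
= 41/2500 + 539/5000 = 621/5000

P(the email is spam|the filter flags the email) = (41/2500) / (621/5000) = 82/621

P(the email is spam|the filter flags the email) = 82/621 ≈ 13.20%


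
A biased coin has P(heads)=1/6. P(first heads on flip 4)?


Geometric: P(X=4) = (1-p)^(k-1)×p = (5/6)^3×1/6 = 125/1296

P(X=4) = 125/1296 ≈ 9.65%


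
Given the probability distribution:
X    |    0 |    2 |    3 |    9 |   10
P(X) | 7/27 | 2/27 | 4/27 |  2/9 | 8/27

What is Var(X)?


E[X] = 50/9
E[X²] = 1330/27
Var(X) = E[X²] - (E[X])² = 1330/27 - 2500/81 = 1490/81

Var(X) = 1490/81 ≈ 18.3951


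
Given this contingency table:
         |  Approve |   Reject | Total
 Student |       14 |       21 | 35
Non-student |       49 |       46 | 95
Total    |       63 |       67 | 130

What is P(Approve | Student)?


P(Approve | Student) = 14/(14+21) = 14/35 = 2/5

P(Approve|Student) = 2/5 ≈ 40.00%


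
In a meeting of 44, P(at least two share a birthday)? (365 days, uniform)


P(all different) = Π(365-i)/365 for i=0..43
= 0.067115
P(match) = 1 - 0.067115 = 0.932885

P ≈ 0.9329 ≈ 93.29%


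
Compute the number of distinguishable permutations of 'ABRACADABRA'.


Letters: 11, freq: {'A': 5, 'B': 2, 'R': 2, 'C': 1, 'D': 1}
11!/(5!×2!×2!×1!×1!) = 39916800/480 = 83160

83160


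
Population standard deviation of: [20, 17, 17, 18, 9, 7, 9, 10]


Mean = 107/8
  (20-107/8)²=2809/64
  (17-107/8)²=841/64
  (17-107/8)²=841/64
  (18-107/8)²=1369/64
  (9-107/8)²=1225/64
  (7-107/8)²=2601/64
  (9-107/8)²=1225/64
  (10-107/8)²=729/64
Σ(x-μ)² = 1455/8
σ² = (1455/8)/8 = 1455/64

σ = √(1455/64) ≈ 4.7681


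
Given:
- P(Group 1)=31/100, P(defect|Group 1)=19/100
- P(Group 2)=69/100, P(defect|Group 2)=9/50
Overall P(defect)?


P(B) = Σ P(B|Aᵢ)×P(Aᵢ)
  19/100×31/100 = 589/10000
  9/50×69/100 = 621/5000
Sum = 1831/10000

P(defect) = 1831/10000 ≈ 18.31%


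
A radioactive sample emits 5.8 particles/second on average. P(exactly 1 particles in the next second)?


Poisson(λ=5.8): P(X=1) = e^(-λ)×λ^k/k!
= e^(-5.8) × 5.8^1 / 1!
≈ 0.003027554745 × 5.8 / 1 ≈ 0.017560

P(X=1) ≈ 0.017560 ≈ 1.76%


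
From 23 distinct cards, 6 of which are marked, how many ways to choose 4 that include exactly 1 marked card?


Choose 1 of the 6 marked cards and 3 of the other 17 cards:
C(6,1)×C(17,3) = 6×680 = 4080

4080


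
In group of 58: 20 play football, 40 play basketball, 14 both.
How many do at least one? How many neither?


|A∪B| = 20+40-14 = 46
Neither = 58-46 = 12

At least one: 46; Neither: 12


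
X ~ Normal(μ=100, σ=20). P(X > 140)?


z = (140-100)/20 = 2.0
P(X > 140) = 1 - P(Z ≤ 2.0) = 1 - 0.9772 = 0.0228

P(X > 140) ≈ 0.0228


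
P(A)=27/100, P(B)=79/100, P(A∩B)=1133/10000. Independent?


P(A)×P(B) = 2133/10000
P(A∩B) = 1133/10000
Not equal → NOT independent

No, not independent


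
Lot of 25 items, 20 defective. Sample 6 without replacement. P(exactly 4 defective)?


Hypergeometric: C(20,4)×C(5,2)/C(25,6)
= 4845×10/177100 = 969/3542

P(X=4) = 969/3542 ≈ 27.36%


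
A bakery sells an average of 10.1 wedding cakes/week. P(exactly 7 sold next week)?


Poisson(λ=10.1): P(X=7) = e^(-λ)×λ^k/k!
= e^(-10.1) × 10.1^7 / 7!
≈ 4.107955523e-05 × 10721353.5211 / 5040 ≈ 0.087387

P(X=7) ≈ 0.087387 ≈ 8.74%


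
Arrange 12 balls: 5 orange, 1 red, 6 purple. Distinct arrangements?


12!/(5!×1!×6!) = 5544

5544


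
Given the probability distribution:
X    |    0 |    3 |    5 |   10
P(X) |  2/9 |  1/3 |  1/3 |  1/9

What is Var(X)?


E[X] = 34/9
E[X²] = 202/9
Var(X) = E[X²] - (E[X])² = 202/9 - 1156/81 = 662/81

Var(X) = 662/81 ≈ 8.1728


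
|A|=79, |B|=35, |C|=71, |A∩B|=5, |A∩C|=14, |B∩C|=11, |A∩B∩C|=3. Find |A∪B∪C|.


|A∪B∪C| = 79+35+71-5-14-11+3 = 158

|A∪B∪C| = 158


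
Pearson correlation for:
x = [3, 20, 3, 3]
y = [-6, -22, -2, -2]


n=4, Σx=29, Σy=-32, Σxy=-470, Σx²=427, Σy²=528
r = (4×(-470) - 29×(-32))/√((4×427 - 29²)(4×528 - (-32)²))
= -952/√(867×1088) = -952/√943296 ≈ -952/971.2343 ≈ -0.9802

r ≈ -0.9802


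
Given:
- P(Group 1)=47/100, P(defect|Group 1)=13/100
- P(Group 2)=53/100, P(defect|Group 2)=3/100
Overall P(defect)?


P(B) = Σ P(B|Aᵢ)×P(Aᵢ)
  13/100×47/100 = 611/10000
  3/100×53/100 = 159/10000
Sum = 77/1000

P(defect) = 77/1000 ≈ 7.70%


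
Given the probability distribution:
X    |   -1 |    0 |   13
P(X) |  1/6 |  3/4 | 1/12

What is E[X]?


E[X] = Σ x·P(X=x)
= (-1)×(1/6) + (0)×(3/4) + (13)×(1/12)
= 11/12

E[X] = 11/12


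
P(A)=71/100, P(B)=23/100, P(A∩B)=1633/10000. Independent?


P(A)×P(B) = 1633/10000
P(A∩B) = 1633/10000
Equal ✓ → Independent

Yes, independent


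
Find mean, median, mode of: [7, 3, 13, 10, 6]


Sorted: [3, 6, 7, 10, 13]
Mean = 39/5
Median = 7
Freq: {7: 1, 3: 1, 13: 1, 10: 1, 6: 1}
Mode: No mode

Mean=39/5, Median=7, Mode=No mode


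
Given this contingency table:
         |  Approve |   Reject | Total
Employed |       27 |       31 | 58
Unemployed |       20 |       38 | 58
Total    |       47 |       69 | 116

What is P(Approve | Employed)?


P(Approve | Employed) = 27/(27+31) = 27/58

P(Approve|Employed) = 27/58 ≈ 46.55%


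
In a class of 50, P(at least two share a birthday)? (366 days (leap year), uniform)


P(all different) = Π(366-i)/366 for i=0..49
= 0.029927
P(match) = 1 - 0.029927 = 0.970073

P ≈ 0.9701 ≈ 97.01%


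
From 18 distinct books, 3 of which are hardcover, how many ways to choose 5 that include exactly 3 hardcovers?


Choose 3 of the 3 hardcovers and 2 of the other 15 books:
C(3,3)×C(15,2) = 1×105 = 105

105


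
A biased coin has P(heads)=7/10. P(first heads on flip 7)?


Geometric: P(X=7) = (1-p)^(k-1)×p = (3/10)^6×7/10 = 5103/10000000

P(X=7) = 5103/10000000 ≈ 0.05%


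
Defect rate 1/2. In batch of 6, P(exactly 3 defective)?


Binomial: P(X=3) = C(6,3)×p^3×(1-p)^3
= 20 × 1/8 × 1/8 = 5/16

P(X=3) = 5/16 ≈ 31.25%


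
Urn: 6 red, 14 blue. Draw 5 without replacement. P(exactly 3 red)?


Hypergeometric: C(6,3)×C(14,2)/C(20,5)
= 20×91/15504 = 455/3876

P(X=3) = 455/3876 ≈ 11.74%


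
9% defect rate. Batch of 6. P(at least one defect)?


P(all good) = (91/100)^6 = 567869252041/1000000000000
P(≥1 defect) = 432130747959/1000000000000

P = 432130747959/1000000000000 ≈ 43.21%


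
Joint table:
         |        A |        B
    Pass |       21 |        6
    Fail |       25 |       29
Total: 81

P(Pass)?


P(Pass) = (21+6)/81 = 27/81 = 1/3

P(Pass) = 1/3 ≈ 33.33%


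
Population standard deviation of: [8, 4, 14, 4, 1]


Mean = 31/5
  (8-31/5)²=81/25
  (4-31/5)²=121/25
  (14-31/5)²=1521/25
  (4-31/5)²=121/25
  (1-31/5)²=676/25
Σ(x-μ)² = 504/5
σ² = (504/5)/5 = 504/25

σ = √(504/25) ≈ 4.4900


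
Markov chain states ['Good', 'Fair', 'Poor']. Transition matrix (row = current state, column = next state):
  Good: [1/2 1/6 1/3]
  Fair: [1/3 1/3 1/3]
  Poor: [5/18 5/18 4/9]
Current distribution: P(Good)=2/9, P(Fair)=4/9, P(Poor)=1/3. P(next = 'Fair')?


P(next=Fair) = Σᵢ P(now=i)×P(i→Fair)
= 2/9×1/6 + 4/9×1/3 + 1/3×5/18
= 1/27 + 4/27 + 5/54 = 5/18

P = 5/18 ≈ 0.2778


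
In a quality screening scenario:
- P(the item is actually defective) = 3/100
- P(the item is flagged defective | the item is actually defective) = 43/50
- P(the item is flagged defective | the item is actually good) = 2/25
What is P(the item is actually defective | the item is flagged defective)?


Using Bayes' theorem:
P(A|B) = P(B|A)·P(A) / P(B)

P(the item is flagged defective) = 43/50 × 3/100 + 2/25 × 97/100
= 129/5000 + 97/1250 = 517/5000

P(the item is actually defective|the item is flagged defective) = (129/5000) / (517/5000) = 129/517

P(the item is actually defective|the item is flagged defective) = 129/517 ≈ 24.95%


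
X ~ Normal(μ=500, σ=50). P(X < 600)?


z = (600-500)/50 = 2.0
P(Z < 2.0) = 0.9772

P(X < 600) ≈ 0.9772


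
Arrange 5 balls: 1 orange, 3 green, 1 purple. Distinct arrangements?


5!/(1!×3!×1!) = 20

20


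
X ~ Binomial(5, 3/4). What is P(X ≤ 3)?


P(X ≤ 3) = Σ P(X=i) for i=0..3
P(X=0) = 1/1024
P(X=1) = 15/1024
P(X=2) = 45/512
P(X=3) = 135/512
Sum = 47/128

P(X ≤ 3) = 47/128 ≈ 36.72%


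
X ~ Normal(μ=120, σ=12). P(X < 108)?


z = (108-120)/12 = -1.0
P(Z < -1.0) = 0.1587

P(X < 108) ≈ 0.1587


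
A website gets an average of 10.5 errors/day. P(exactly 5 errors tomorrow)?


Poisson(λ=10.5): P(X=5) = e^(-λ)×λ^k/k!
= e^(-10.5) × 10.5^5 / 5!
≈ 2.753644935e-05 × 127628.15625 / 120 ≈ 0.029287

P(X=5) ≈ 0.029287 ≈ 2.93%


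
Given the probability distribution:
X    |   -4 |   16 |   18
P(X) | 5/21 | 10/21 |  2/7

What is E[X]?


E[X] = Σ x·P(X=x)
= (-4)×(5/21) + (16)×(10/21) + (18)×(2/7)
= 248/21

E[X] = 248/21


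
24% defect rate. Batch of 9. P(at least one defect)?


P(all good) = (19/25)^9 = 322687697779/3814697265625
P(≥1 defect) = 3492009567846/3814697265625

P = 3492009567846/3814697265625 ≈ 91.54%


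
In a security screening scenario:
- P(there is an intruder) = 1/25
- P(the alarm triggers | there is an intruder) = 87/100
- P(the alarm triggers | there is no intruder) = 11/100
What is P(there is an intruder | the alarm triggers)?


Using Bayes' theorem:
P(A|B) = P(B|A)·P(A) / P(B)

P(the alarm triggers) = 87/100 × 1/25 + 11/100 × 24/25
= 87/2500 + 66/625 = 351/2500

P(there is an intruder|the alarm triggers) = (87/2500) / (351/2500) = 29/117

P(there is an intruder|the alarm triggers) = 29/117 ≈ 24.79%


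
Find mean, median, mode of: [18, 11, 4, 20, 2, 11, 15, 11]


Sorted: [2, 4, 11, 11, 11, 15, 18, 20]
Mean = 92/8 = 23/2
Median = 11
Freq: {18: 1, 11: 3, 4: 1, 20: 1, 2: 1, 15: 1}
Mode: [11]

Mean=23/2, Median=11, Mode=11


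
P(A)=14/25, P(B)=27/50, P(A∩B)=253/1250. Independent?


P(A)×P(B) = 189/625
P(A∩B) = 253/1250
Not equal → NOT independent

No, not independent


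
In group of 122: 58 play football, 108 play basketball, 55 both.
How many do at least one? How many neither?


|A∪B| = 58+108-55 = 111
Neither = 122-111 = 11

At least one: 111; Neither: 11


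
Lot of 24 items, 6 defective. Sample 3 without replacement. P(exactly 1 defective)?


Hypergeometric: C(6,1)×C(18,2)/C(24,3)
= 6×153/2024 = 459/1012

P(X=1) = 459/1012 ≈ 45.36%


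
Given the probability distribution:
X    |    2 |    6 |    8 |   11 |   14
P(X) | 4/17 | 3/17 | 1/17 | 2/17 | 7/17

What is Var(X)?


E[X] = 154/17
E[X²] = 106
Var(X) = E[X²] - (E[X])² = 106 - 23716/289 = 6918/289

Var(X) = 6918/289 ≈ 23.9377


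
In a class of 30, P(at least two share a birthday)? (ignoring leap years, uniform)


P(all different) = Π(365-i)/365 for i=0..29
= 0.293684
P(match) = 1 - 0.293684 = 0.706316

P ≈ 0.7063 ≈ 70.63%


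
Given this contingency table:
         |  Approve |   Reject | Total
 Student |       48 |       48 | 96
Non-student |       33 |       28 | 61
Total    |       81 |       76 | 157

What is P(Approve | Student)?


P(Approve | Student) = 48/(48+48) = 48/96 = 1/2

P(Approve|Student) = 1/2 ≈ 50.00%


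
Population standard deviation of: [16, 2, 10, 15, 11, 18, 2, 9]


Mean = 83/8
  (16-83/8)²=2025/64
  (2-83/8)²=4489/64
  (10-83/8)²=9/64
  (15-83/8)²=1369/64
  (11-83/8)²=25/64
  (18-83/8)²=3721/64
  (2-83/8)²=4489/64
  (9-83/8)²=121/64
Σ(x-μ)² = 2031/8
σ² = (2031/8)/8 = 2031/64

σ = √(2031/64) ≈ 5.6333


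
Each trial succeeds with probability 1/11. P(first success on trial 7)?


Geometric: P(X=7) = (1-p)^(k-1)×p = (10/11)^6×1/11 = 1000000/19487171

P(X=7) = 1000000/19487171 ≈ 5.13%


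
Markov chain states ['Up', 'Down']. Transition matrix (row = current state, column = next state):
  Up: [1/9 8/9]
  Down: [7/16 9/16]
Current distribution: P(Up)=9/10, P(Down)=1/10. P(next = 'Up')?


P(next=Up) = Σᵢ P(now=i)×P(i→Up)
= 9/10×1/9 + 1/10×7/16
= 1/10 + 7/160 = 23/160

P = 23/160 ≈ 0.1437


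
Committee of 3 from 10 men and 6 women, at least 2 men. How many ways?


Count by #men:
  2M,1W: C(10,2)×C(6,1)=270
  3M,0W: C(10,3)×C(6,0)=120
Total = 390

390


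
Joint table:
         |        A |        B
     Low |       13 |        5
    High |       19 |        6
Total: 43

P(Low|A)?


P(Low|A) = 13/(13+19) = 13/32

P = 13/32 ≈ 40.62%


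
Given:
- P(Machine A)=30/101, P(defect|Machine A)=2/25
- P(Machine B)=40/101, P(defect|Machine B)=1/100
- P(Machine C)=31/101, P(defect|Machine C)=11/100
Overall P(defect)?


P(B) = Σ P(B|Aᵢ)×P(Aᵢ)
  2/25×30/101 = 12/505
  1/100×40/101 = 2/505
  11/100×31/101 = 341/10100
Sum = 621/10100

P(defect) = 621/10100 ≈ 6.15%


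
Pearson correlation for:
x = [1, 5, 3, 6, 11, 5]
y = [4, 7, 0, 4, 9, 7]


n=6, Σx=31, Σy=31, Σxy=197, Σx²=217, Σy²=211
r = (6×197 - 31×31)/√((6×217 - 31²)(6×211 - 31²))
= 221/√(341×305) = 221/√104005 ≈ 221/322.4981 ≈ 0.6853

r ≈ 0.6853


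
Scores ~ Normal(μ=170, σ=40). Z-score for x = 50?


z = (x - μ)/σ = (50 - 170)/40 = -3.0

z = -3.0


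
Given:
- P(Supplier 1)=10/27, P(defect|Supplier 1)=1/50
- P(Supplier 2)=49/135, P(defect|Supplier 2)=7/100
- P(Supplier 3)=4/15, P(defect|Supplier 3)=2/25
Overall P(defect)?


P(B) = Σ P(B|Aᵢ)×P(Aᵢ)
  1/50×10/27 = 1/135
  7/100×49/135 = 343/13500
  2/25×4/15 = 8/375
Sum = 731/13500

P(defect) = 731/13500 ≈ 5.41%


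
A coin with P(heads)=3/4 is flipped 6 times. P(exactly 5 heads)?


Binomial: P(X=5) = C(6,5)×p^5×(1-p)^1
= 6 × 243/1024 × 1/4 = 729/2048

P(X=5) = 729/2048 ≈ 35.60%


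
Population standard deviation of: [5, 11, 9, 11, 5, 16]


Mean = 57/6 = 19/2
  (5-19/2)²=81/4
  (11-19/2)²=9/4
  (9-19/2)²=1/4
  (11-19/2)²=9/4
  (5-19/2)²=81/4
  (16-19/2)²=169/4
Σ(x-μ)² = 175/2
σ² = (175/2)/6 = 175/12

σ = √(175/12) ≈ 3.8188


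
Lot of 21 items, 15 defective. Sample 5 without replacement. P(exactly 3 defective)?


Hypergeometric: C(15,3)×C(6,2)/C(21,5)
= 455×15/20349 = 325/969

P(X=3) = 325/969 ≈ 33.54%


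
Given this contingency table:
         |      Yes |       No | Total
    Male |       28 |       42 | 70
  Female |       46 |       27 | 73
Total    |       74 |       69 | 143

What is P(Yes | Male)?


P(Yes | Male) = 28/(28+42) = 28/70 = 2/5

P(Yes|Male) = 2/5 ≈ 40.00%


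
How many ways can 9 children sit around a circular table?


Circular arrangements of 9 distinct objects: fix one position to break rotational symmetry.
(n-1)! = 8! = 40320

40320


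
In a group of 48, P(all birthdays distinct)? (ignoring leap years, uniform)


P(all different) = Π(365-i)/365 for i=0..47
= (365/365)×(364/365)×...×(318/365)
= 0.039402

P ≈ 0.0394 ≈ 3.94%


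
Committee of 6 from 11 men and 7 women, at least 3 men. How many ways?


Count by #men:
  3M,3W: C(11,3)×C(7,3)=5775
  4M,2W: C(11,4)×C(7,2)=6930
  5M,1W: C(11,5)×C(7,1)=3234
  6M,0W: C(11,6)×C(7,0)=462
Total = 16401

16401


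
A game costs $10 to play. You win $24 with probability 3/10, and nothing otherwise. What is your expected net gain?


E[gain] = (24-10)×3/10 + (-10)×7/10
= 21/5 - 7 = -14/5

Expected net gain = $-14/5 ≈ $-2.80


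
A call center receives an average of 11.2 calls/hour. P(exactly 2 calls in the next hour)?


Poisson(λ=11.2): P(X=2) = e^(-λ)×λ^k/k!
= e^(-11.2) × 11.2^2 / 2!
≈ 1.367419607e-05 × 125.44 / 2 ≈ 0.000858

P(X=2) ≈ 0.000858 ≈ 0.09%


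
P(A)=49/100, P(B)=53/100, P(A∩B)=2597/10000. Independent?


P(A)×P(B) = 2597/10000
P(A∩B) = 2597/10000
Equal ✓ → Independent

Yes, independent


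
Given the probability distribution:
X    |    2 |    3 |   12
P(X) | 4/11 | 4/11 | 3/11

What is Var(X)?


E[X] = 56/11
E[X²] = 44
Var(X) = E[X²] - (E[X])² = 44 - 3136/121 = 2188/121

Var(X) = 2188/121 ≈ 18.0826


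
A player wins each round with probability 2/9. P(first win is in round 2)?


Geometric: P(X=2) = (1-p)^(k-1)×p = (7/9)^1×2/9 = 14/81

P(X=2) = 14/81 ≈ 17.28%


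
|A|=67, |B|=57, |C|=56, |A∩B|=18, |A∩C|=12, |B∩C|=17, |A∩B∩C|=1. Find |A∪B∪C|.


|A∪B∪C| = 67+57+56-18-12-17+1 = 134

|A∪B∪C| = 134


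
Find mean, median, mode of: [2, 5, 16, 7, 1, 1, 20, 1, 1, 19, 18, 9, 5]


Sorted: [1, 1, 1, 1, 2, 5, 5, 7, 9, 16, 18, 19, 20]
Mean = 105/13
Median = 5
Freq: {2: 1, 5: 2, 16: 1, 7: 1, 1: 4, 20: 1, 19: 1, 18: 1, 9: 1}
Mode: [1]

Mean=105/13, Median=5, Mode=1


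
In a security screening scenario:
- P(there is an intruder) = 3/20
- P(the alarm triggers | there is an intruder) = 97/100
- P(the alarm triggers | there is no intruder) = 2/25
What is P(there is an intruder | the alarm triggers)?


Using Bayes' theorem:
P(A|B) = P(B|A)·P(A) / P(B)

P(the alarm triggers) = 97/100 × 3/20 + 2/25 × 17/20
= 291/2000 + 17/250 = 427/2000

P(there is an intruder|the alarm triggers) = (291/2000) / (427/2000) = 291/427

P(there is an intruder|the alarm triggers) = 291/427 ≈ 68.15%


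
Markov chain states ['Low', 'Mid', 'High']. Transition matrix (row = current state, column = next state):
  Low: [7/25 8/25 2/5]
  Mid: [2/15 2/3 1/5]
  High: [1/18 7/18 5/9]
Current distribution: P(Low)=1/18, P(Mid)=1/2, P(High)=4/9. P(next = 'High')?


P(next=High) = Σᵢ P(now=i)×P(i→High)
= 1/18×2/5 + 1/2×1/5 + 4/9×5/9
= 1/45 + 1/10 + 20/81 = 299/810

P = 299/810 ≈ 0.3691


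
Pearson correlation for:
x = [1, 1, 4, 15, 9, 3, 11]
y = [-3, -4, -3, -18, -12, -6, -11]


n=7, Σx=44, Σy=-57, Σxy=-536, Σx²=454, Σy²=659
r = (7×(-536) - 44×(-57))/√((7×454 - 44²)(7×659 - (-57)²))
= -1244/√(1242×1364) = -1244/√1694088 ≈ -1244/1301.5714 ≈ -0.9558

r ≈ -0.9558


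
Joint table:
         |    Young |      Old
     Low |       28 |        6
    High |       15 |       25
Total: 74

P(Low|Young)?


P(Low|Young) = 28/(28+15) = 28/43

P = 28/43 ≈ 65.12%


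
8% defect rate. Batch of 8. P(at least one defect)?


P(all good) = (23/25)^8 = 78310985281/152587890625
P(≥1 defect) = 74276905344/152587890625

P = 74276905344/152587890625 ≈ 48.68%


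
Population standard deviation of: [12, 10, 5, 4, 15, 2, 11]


Mean = 59/7
  (12-59/7)²=625/49
  (10-59/7)²=121/49
  (5-59/7)²=576/49
  (4-59/7)²=961/49
  (15-59/7)²=2116/49
  (2-59/7)²=2025/49
  (11-59/7)²=324/49
Σ(x-μ)² = 964/7
σ² = (964/7)/7 = 964/49

σ = √(964/49) ≈ 4.4355


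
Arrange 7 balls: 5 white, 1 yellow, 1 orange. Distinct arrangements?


7!/(5!×1!×1!) = 42

42


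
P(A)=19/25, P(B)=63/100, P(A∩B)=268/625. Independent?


P(A)×P(B) = 1197/2500
P(A∩B) = 268/625
Not equal → NOT independent

No, not independent


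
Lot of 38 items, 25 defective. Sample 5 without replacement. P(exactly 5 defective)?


Hypergeometric: C(25,5)×C(13,0)/C(38,5)
= 53130×1/501942 = 1265/11951

P(X=5) = 1265/11951 ≈ 10.58%


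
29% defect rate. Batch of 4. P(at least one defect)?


P(all good) = (71/100)^4 = 25411681/100000000
P(≥1 defect) = 74588319/100000000

P = 74588319/100000000 ≈ 74.59%


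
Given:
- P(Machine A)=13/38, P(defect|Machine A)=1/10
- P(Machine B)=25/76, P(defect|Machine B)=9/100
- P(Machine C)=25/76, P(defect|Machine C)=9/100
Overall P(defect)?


P(B) = Σ P(B|Aᵢ)×P(Aᵢ)
  1/10×13/38 = 13/380
  9/100×25/76 = 9/304
  9/100×25/76 = 9/304
Sum = 71/760

P(defect) = 71/760 ≈ 9.34%


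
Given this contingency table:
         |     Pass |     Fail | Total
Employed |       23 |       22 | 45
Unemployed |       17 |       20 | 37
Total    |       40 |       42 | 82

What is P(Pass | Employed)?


P(Pass | Employed) = 23/(23+22) = 23/45

P(Pass|Employed) = 23/45 ≈ 51.11%


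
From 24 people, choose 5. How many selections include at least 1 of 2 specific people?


Complement: C(24,5) - C(22,5) = 42504 - 26334 = 16170

16170


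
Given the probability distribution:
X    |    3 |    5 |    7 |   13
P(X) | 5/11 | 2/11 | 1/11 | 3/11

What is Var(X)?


E[X] = 71/11
E[X²] = 651/11
Var(X) = E[X²] - (E[X])² = 651/11 - 5041/121 = 2120/121

Var(X) = 2120/121 ≈ 17.5207


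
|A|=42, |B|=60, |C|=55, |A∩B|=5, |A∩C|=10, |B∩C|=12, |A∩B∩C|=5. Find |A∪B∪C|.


|A∪B∪C| = 42+60+55-5-10-12+5 = 135

|A∪B∪C| = 135


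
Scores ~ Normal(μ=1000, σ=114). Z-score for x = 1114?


z = (x - μ)/σ = (1114 - 1000)/114 = 1.0

z = 1.0


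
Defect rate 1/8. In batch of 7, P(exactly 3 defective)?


Binomial: P(X=3) = C(7,3)×p^3×(1-p)^4
= 35 × 1/512 × 2401/4096 = 84035/2097152

P(X=3) = 84035/2097152 ≈ 4.01%


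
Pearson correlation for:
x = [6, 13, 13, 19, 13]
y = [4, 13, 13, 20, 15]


n=5, Σx=64, Σy=65, Σxy=937, Σx²=904, Σy²=979
r = (5×937 - 64×65)/√((5×904 - 64²)(5×979 - 65²))
= 525/√(424×670) = 525/√284080 ≈ 525/532.9916 ≈ 0.9850

r ≈ 0.9850


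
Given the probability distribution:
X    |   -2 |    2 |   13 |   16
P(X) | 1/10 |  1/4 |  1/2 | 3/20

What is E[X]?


E[X] = Σ x·P(X=x)
= (-2)×(1/10) + (2)×(1/4) + (13)×(1/2) + (16)×(3/20)
= 46/5

E[X] = 46/5


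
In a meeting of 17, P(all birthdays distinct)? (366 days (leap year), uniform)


P(all different) = Π(366-i)/366 for i=0..16
= (366/366)×(365/366)×...×(350/366)
= 0.685712

P ≈ 0.6857 ≈ 68.57%


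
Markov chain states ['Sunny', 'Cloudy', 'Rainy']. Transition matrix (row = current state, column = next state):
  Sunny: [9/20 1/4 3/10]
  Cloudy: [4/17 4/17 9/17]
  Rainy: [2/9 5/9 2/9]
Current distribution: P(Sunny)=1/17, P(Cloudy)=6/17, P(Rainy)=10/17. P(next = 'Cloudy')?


P(next=Cloudy) = Σᵢ P(now=i)×P(i→Cloudy)
= 1/17×1/4 + 6/17×4/17 + 10/17×5/9
= 1/68 + 24/289 + 50/153 = 4417/10404

P = 4417/10404 ≈ 0.4245


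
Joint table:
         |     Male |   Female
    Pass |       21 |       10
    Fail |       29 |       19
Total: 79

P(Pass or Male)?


P(Pass∨Male) = P(Pass) + P(Male) - P(Pass∧Male)
= (31 + 50 - 21)/79 = 60/79

P = 60/79 ≈ 75.95%


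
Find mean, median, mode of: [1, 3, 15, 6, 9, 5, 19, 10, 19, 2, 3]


Sorted: [1, 2, 3, 3, 5, 6, 9, 10, 15, 19, 19]
Mean = 92/11
Median = 6
Freq: {1: 1, 3: 2, 15: 1, 6: 1, 9: 1, 5: 1, 19: 2, 10: 1, 2: 1}
Mode: [3, 19]

Mean=92/11, Median=6, Mode=[3, 19]


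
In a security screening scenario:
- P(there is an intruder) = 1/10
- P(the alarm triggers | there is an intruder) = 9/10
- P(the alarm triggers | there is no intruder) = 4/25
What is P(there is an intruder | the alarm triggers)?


Using Bayes' theorem:
P(A|B) = P(B|A)·P(A) / P(B)

P(the alarm triggers) = 9/10 × 1/10 + 4/25 × 9/10
= 9/100 + 18/125 = 117/500

P(there is an intruder|the alarm triggers) = (9/100) / (117/500) = 5/13

P(there is an intruder|the alarm triggers) = 5/13 ≈ 38.46%


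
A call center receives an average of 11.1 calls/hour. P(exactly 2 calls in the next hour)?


Poisson(λ=11.1): P(X=2) = e^(-λ)×λ^k/k!
= e^(-11.1) × 11.1^2 / 2!
≈ 1.511232382e-05 × 123.21 / 2 ≈ 0.000931

P(X=2) ≈ 0.000931 ≈ 0.09%


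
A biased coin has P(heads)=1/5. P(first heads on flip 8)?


Geometric: P(X=8) = (1-p)^(k-1)×p = (4/5)^7×1/5 = 16384/390625

P(X=8) = 16384/390625 ≈ 4.19%


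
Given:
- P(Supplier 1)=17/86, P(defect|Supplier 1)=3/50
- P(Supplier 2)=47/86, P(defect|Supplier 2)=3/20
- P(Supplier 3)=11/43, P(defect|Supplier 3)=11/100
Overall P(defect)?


P(B) = Σ P(B|Aᵢ)×P(Aᵢ)
  3/50×17/86 = 51/4300
  3/20×47/86 = 141/1720
  11/100×11/43 = 121/4300
Sum = 1049/8600

P(defect) = 1049/8600 ≈ 12.20%


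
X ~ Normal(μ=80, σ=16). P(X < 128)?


z = (128-80)/16 = 3.0
P(Z < 3.0) = 0.9987

P(X < 128) ≈ 0.9987


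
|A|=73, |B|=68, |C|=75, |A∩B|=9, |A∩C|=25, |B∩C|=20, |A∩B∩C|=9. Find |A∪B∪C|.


|A∪B∪C| = 73+68+75-9-25-20+9 = 171

|A∪B∪C| = 171


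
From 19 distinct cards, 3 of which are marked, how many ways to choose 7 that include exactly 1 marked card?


Choose 1 of the 3 marked cards and 6 of the other 16 cards:
C(3,1)×C(16,6) = 3×8008 = 24024

24024


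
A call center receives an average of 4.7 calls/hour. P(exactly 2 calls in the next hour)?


Poisson(λ=4.7): P(X=2) = e^(-λ)×λ^k/k!
= e^(-4.7) × 4.7^2 / 2!
≈ 0.009095277102 × 22.09 / 2 ≈ 0.100457

P(X=2) ≈ 0.100457 ≈ 10.05%


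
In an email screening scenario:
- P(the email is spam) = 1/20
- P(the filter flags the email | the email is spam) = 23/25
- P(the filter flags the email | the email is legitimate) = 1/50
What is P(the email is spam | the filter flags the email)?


Using Bayes' theorem:
P(A|B) = P(B|A)·P(A) / P(B)

P(the filter flags the email) = 23/25 × 1/20 + 1/50 × 19/20
= 23/500 + 19/1000 = 13/200

P(the email is spam|the filter flags the email) = (23/500) / (13/200) = 46/65

P(the email is spam|the filter flags the email) = 46/65 ≈ 70.77%


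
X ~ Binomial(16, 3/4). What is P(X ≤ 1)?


P(X ≤ 1) = Σ P(X=i) for i=0..1
P(X=0) = 1/4294967296
P(X=1) = 3/268435456
Sum = 49/4294967296

P(X ≤ 1) = 49/4294967296 ≈ 0.00%


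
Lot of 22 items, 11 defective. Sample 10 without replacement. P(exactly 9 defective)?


Hypergeometric: C(11,9)×C(11,1)/C(22,10)
= 55×11/646646 = 55/58786

P(X=9) = 55/58786 ≈ 0.09%


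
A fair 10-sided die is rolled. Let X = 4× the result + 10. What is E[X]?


E[die] = (1+10)/2 = 11/2
E[X] = 4×11/2 + 10 = 32

E[X] = 32


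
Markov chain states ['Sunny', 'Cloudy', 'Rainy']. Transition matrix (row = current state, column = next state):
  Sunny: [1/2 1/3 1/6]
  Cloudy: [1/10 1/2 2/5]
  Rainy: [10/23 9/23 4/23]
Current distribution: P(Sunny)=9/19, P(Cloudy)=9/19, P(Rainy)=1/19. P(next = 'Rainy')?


P(next=Rainy) = Σᵢ P(now=i)×P(i→Rainy)
= 9/19×1/6 + 9/19×2/5 + 1/19×4/23
= 3/38 + 18/95 + 4/437 = 1213/4370

P = 1213/4370 ≈ 0.2776


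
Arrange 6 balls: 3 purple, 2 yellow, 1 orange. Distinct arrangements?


6!/(3!×2!×1!) = 60

60


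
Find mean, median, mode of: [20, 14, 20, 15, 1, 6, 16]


Sorted: [1, 6, 14, 15, 16, 20, 20]
Mean = 92/7
Median = 15
Freq: {20: 2, 14: 1, 15: 1, 1: 1, 6: 1, 16: 1}
Mode: [20]

Mean=92/7, Median=15, Mode=20


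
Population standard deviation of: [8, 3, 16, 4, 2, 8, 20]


Mean = 61/7
  (8-61/7)²=25/49
  (3-61/7)²=1600/49
  (16-61/7)²=2601/49
  (4-61/7)²=1089/49
  (2-61/7)²=2209/49
  (8-61/7)²=25/49
  (20-61/7)²=6241/49
Σ(x-μ)² = 1970/7
σ² = (1970/7)/7 = 1970/49

σ = √(1970/49) ≈ 6.3407


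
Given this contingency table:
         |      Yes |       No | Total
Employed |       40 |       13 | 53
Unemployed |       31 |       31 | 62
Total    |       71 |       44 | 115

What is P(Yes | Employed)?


P(Yes | Employed) = 40/(40+13) = 40/53

P(Yes|Employed) = 40/53 ≈ 75.47%


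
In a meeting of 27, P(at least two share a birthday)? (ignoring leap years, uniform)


P(all different) = Π(365-i)/365 for i=0..26
= 0.373141
P(match) = 1 - 0.373141 = 0.626859

P ≈ 0.6269 ≈ 62.69%


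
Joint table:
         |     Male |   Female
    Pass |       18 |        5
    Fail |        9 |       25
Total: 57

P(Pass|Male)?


P(Pass|Male) = 18/(18+9) = 18/27 = 2/3

P = 2/3 ≈ 66.67%


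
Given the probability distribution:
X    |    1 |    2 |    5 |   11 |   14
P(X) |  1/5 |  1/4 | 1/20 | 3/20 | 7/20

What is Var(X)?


E[X] = 15/2
E[X²] = 446/5
Var(X) = E[X²] - (E[X])² = 446/5 - 225/4 = 659/20

Var(X) = 659/20 ≈ 32.9500


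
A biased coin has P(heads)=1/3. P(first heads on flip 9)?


Geometric: P(X=9) = (1-p)^(k-1)×p = (2/3)^8×1/3 = 256/19683

P(X=9) = 256/19683 ≈ 1.30%


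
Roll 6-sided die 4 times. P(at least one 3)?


P(no 3)^4 = (5/6)^4 = 625/1296
P(≥1) = 1 - 625/1296 = 671/1296

P = 671/1296 ≈ 51.77%


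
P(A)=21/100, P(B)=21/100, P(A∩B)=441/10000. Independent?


P(A)×P(B) = 441/10000
P(A∩B) = 441/10000
Equal ✓ → Independent

Yes, independent


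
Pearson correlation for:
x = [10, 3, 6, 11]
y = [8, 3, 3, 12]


n=4, Σx=30, Σy=26, Σxy=239, Σx²=266, Σy²=226
r = (4×239 - 30×26)/√((4×266 - 30²)(4×226 - 26²))
= 176/√(164×228) = 176/√37392 ≈ 176/193.3701 ≈ 0.9102

r ≈ 0.9102


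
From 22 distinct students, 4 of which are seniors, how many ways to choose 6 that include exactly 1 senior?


Choose 1 of the 4 seniors and 5 of the other 18 students:
C(4,1)×C(18,5) = 4×8568 = 34272

34272


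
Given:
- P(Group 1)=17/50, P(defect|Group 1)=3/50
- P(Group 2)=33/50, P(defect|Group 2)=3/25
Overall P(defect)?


P(B) = Σ P(B|Aᵢ)×P(Aᵢ)
  3/50×17/50 = 51/2500
  3/25×33/50 = 99/1250
Sum = 249/2500

P(defect) = 249/2500 ≈ 9.96%


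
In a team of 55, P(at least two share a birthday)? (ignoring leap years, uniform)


P(all different) = Π(365-i)/365 for i=0..54
= 0.013738
P(match) = 1 - 0.013738 = 0.986262

P ≈ 0.9863 ≈ 98.63%


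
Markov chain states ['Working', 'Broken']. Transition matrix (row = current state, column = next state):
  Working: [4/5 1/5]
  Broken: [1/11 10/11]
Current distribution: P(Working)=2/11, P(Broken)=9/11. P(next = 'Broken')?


P(next=Broken) = Σᵢ P(now=i)×P(i→Broken)
= 2/11×1/5 + 9/11×10/11
= 2/55 + 90/121 = 472/605

P = 472/605 ≈ 0.7802


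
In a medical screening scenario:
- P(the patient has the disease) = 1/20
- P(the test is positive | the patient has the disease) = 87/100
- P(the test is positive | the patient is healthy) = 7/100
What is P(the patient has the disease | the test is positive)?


Using Bayes' theorem:
P(A|B) = P(B|A)·P(A) / P(B)

P(the test is positive) = 87/100 × 1/20 + 7/100 × 19/20
= 87/2000 + 133/2000 = 11/100

P(the patient has the disease|the test is positive) = (87/2000) / (11/100) = 87/220

P(the patient has the disease|the test is positive) = 87/220 ≈ 39.55%


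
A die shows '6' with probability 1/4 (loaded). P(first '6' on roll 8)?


Geometric: P(X=8) = (1-p)^(k-1)×p = (3/4)^7×1/4 = 2187/65536

P(X=8) = 2187/65536 ≈ 3.34%


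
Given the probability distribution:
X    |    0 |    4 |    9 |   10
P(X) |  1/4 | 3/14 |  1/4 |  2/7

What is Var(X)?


E[X] = 167/28
E[X²] = 209/4
Var(X) = E[X²] - (E[X])² = 209/4 - 27889/784 = 13075/784

Var(X) = 13075/784 ≈ 16.6773


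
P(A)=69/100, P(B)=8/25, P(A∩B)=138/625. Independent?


P(A)×P(B) = 138/625
P(A∩B) = 138/625
Equal ✓ → Independent

Yes, independent


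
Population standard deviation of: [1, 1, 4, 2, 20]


Mean = 28/5
  (1-28/5)²=529/25
  (1-28/5)²=529/25
  (4-28/5)²=64/25
  (2-28/5)²=324/25
  (20-28/5)²=5184/25
Σ(x-μ)² = 1326/5
σ² = (1326/5)/5 = 1326/25

σ = √(1326/25) ≈ 7.2829


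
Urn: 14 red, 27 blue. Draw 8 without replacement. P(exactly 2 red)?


Hypergeometric: C(14,2)×C(27,6)/C(41,8)
= 91×296010/95548245 = 138138/489991

P(X=2) = 138138/489991 ≈ 28.19%


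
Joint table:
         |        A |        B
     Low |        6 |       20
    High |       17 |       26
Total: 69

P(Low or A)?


P(Low∨A) = P(Low) + P(A) - P(Low∧A)
= (26 + 23 - 6)/69 = 43/69

P = 43/69 ≈ 62.32%


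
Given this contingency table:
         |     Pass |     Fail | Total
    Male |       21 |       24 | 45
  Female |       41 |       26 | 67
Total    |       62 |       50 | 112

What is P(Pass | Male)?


P(Pass | Male) = 21/(21+24) = 21/45 = 7/15

P(Pass|Male) = 7/15 ≈ 46.67%


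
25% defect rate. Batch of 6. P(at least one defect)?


P(all good) = (3/4)^6 = 729/4096
P(≥1 defect) = 3367/4096

P = 3367/4096 ≈ 82.20%


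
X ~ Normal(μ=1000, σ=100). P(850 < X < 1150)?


z₁=(850-1000)/100=-1.5, z₂=(1150-1000)/100=1.5
P = Φ(1.5) - Φ(-1.5) = 0.933193 - 0.066807 = 0.866386 ≈ 0.8664

P(850 < X < 1150) ≈ 0.8664


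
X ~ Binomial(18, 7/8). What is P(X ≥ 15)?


P(X ≥ 15) = Σ P(X=i) for i=15..18
P(X=15) = 242125637007093/1125899906842624
P(X=16) = 5084638377148953/18014398509481984
P(X=17) = 2093674625884863/9007199254740992
P(X=18) = 1628413597910449/18014398509481984
Sum = 1846801427367827/2251799813685248

P(X ≥ 15) = 1846801427367827/2251799813685248 ≈ 82.01%


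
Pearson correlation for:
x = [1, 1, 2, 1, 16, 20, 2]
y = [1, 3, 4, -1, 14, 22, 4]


n=7, Σx=43, Σy=47, Σxy=683, Σx²=667, Σy²=723
r = (7×683 - 43×47)/√((7×667 - 43²)(7×723 - 47²))
= 2760/√(2820×2852) = 2760/√8042640 ≈ 2760/2835.9549 ≈ 0.9732

r ≈ 0.9732


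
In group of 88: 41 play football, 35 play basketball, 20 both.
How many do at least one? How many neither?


|A∪B| = 41+35-20 = 56
Neither = 88-56 = 32

At least one: 56; Neither: 32


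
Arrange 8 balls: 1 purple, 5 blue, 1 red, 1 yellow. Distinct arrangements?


8!/(1!×5!×1!×1!) = 336

336


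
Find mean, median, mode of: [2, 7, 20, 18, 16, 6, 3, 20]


Sorted: [2, 3, 6, 7, 16, 18, 20, 20]
Mean = 92/8 = 23/2
Median = 23/2
Freq: {2: 1, 7: 1, 20: 2, 18: 1, 16: 1, 6: 1, 3: 1}
Mode: [20]

Mean=23/2, Median=23/2, Mode=20


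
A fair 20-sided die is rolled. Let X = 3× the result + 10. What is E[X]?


E[die] = (1+20)/2 = 21/2
E[X] = 3×21/2 + 10 = 83/2

E[X] = 83/2


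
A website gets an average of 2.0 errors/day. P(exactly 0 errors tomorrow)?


Poisson(λ=2.0): P(X=0) = e^(-λ)×λ^k/k!
= e^(-2.0) × 2.0^0 / 0!
≈ 0.1353352832 × 1 / 1 ≈ 0.135335

P(X=0) ≈ 0.135335 ≈ 13.53%


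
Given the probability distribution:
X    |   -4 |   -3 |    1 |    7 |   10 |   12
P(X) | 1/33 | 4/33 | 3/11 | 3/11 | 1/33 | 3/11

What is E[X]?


E[X] = Σ x·P(X=x)
= (-4)×(1/33) + (-3)×(4/33) + (1)×(3/11) + (7)×(3/11) + (10)×(1/33) + (12)×(3/11)
= 58/11

E[X] = 58/11


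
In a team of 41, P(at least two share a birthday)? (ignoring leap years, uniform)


P(all different) = Π(365-i)/365 for i=0..40
= 0.096848
P(match) = 1 - 0.096848 = 0.903152

P ≈ 0.9032 ≈ 90.32%


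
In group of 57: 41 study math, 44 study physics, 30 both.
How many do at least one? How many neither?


|A∪B| = 41+44-30 = 55
Neither = 57-55 = 2

At least one: 55; Neither: 2


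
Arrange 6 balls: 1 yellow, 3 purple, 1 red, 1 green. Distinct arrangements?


6!/(1!×3!×1!×1!) = 120

120


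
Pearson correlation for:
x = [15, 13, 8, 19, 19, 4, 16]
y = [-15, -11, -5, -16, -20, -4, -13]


n=7, Σx=94, Σy=-84, Σxy=-1316, Σx²=1452, Σy²=1212
r = (7×(-1316) - 94×(-84))/√((7×1452 - 94²)(7×1212 - (-84)²))
= -1316/√(1328×1428) = -1316/√1896384 ≈ -1316/1377.0926 ≈ -0.9556

r ≈ -0.9556


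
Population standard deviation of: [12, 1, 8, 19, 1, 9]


Mean = 50/6 = 25/3
  (12-25/3)²=121/9
  (1-25/3)²=484/9
  (8-25/3)²=1/9
  (19-25/3)²=1024/9
  (1-25/3)²=484/9
  (9-25/3)²=4/9
Σ(x-μ)² = 706/3
σ² = (706/3)/6 = 353/9

σ = √(353/9) ≈ 6.2628


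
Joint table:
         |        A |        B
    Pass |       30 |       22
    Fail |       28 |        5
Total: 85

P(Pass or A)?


P(Pass∨A) = P(Pass) + P(A) - P(Pass∧A)
= (52 + 58 - 30)/85 = 80/85 = 16/17

P = 16/17 ≈ 94.12%


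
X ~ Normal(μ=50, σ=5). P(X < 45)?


z = (45-50)/5 = -1.0
P(Z < -1.0) = 0.1587

P(X < 45) ≈ 0.1587


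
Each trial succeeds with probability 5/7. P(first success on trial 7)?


Geometric: P(X=7) = (1-p)^(k-1)×p = (2/7)^6×5/7 = 320/823543

P(X=7) = 320/823543 ≈ 0.04%


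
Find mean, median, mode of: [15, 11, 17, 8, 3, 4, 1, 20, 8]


Sorted: [1, 3, 4, 8, 8, 11, 15, 17, 20]
Mean = 87/9 = 29/3
Median = 8
Freq: {15: 1, 11: 1, 17: 1, 8: 2, 3: 1, 4: 1, 1: 1, 20: 1}
Mode: [8]

Mean=29/3, Median=8, Mode=8


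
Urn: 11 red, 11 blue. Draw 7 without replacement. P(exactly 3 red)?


Hypergeometric: C(11,3)×C(11,4)/C(22,7)
= 165×330/170544 = 825/2584

P(X=3) = 825/2584 ≈ 31.93%


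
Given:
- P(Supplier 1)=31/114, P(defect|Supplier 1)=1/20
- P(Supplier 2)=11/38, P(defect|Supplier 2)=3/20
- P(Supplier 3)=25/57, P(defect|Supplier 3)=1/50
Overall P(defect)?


P(B) = Σ P(B|Aᵢ)×P(Aᵢ)
  1/20×31/114 = 31/2280
  3/20×11/38 = 33/760
  1/50×25/57 = 1/114
Sum = 5/76

P(defect) = 5/76 ≈ 6.58%


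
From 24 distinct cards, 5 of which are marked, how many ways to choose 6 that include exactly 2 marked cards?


Choose 2 of the 5 marked cards and 4 of the other 19 cards:
C(5,2)×C(19,4) = 10×3876 = 38760

38760


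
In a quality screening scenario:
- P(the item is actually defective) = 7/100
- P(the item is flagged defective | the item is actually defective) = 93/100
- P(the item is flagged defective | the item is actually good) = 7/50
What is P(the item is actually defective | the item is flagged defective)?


Using Bayes' theorem:
P(A|B) = P(B|A)·P(A) / P(B)

P(the item is flagged defective) = 93/100 × 7/100 + 7/50 × 93/100
= 651/10000 + 651/5000 = 1953/10000

P(the item is actually defective|the item is flagged defective) = (651/10000) / (1953/10000) = 1/3

P(the item is actually defective|the item is flagged defective) = 1/3 ≈ 33.33%


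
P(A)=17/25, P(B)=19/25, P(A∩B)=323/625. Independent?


P(A)×P(B) = 323/625
P(A∩B) = 323/625
Equal ✓ → Independent

Yes, independent


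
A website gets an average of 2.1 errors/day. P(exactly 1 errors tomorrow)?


Poisson(λ=2.1): P(X=1) = e^(-λ)×λ^k/k!
= e^(-2.1) × 2.1^1 / 1!
≈ 0.1224564283 × 2.1 / 1 ≈ 0.257158

P(X=1) ≈ 0.257158 ≈ 25.72%
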